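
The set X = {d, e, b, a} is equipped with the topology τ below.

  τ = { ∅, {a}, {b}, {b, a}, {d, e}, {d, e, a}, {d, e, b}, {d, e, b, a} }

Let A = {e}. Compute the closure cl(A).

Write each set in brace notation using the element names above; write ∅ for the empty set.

{d, e}

complement {d, b, a}; its interior {b, a}; cl(A) = X∖{b, a} = {d, e}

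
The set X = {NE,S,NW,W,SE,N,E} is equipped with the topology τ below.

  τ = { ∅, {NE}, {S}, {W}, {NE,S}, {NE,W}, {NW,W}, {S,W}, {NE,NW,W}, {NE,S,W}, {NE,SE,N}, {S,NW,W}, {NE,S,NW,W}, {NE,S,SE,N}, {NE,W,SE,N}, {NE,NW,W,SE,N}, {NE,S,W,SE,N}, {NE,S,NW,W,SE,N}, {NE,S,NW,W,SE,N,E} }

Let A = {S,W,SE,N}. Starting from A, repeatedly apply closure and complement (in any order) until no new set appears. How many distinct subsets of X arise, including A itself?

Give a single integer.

10

closure: X∖int(X∖A) = X∖{NE} = {S,NW,W,SE,N,E}
Let k=closure and c=complement:
  1. A     = {S,W,SE,N}
  2. kA    = {S,NW,W,SE,N,E}
  3. cA    = {NE,NW,E}
  4. ckA   = {NE}
  5. kcA   = {NE,NW,SE,N,E}
  6. kckA  = {NE,SE,N,E}
  7. ckcA  = {S,W}
  8. ckckA = {S,NW,W}
  9. kckcA = {S,NW,W,E}
  10. ckckcA = {NE,SE,N}
— saturated at 10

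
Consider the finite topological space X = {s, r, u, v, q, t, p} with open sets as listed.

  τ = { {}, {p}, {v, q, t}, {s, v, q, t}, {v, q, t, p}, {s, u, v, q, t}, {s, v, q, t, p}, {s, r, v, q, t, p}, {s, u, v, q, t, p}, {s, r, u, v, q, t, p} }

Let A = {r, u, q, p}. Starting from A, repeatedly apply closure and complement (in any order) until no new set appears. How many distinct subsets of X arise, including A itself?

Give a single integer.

complement {s, v, t}; its interior {}; cl(A) = X∖{} = {s, r, u, v, q, t, p}
With k = closure, c = complement:
  1. A     = {r, u, q, p}
  2. kA    = {s, r, u, v, q, t, p}
  3. cA    = {s, v, t}
  4. ckA   = {}
  5. kcA   = {s, r, u, v, q, t}
  6. ckcA  = {p}
  7. kckcA = {r, p}
  8. ckckcA = {s, u, v, q, t}
k, c of each give nothing new

8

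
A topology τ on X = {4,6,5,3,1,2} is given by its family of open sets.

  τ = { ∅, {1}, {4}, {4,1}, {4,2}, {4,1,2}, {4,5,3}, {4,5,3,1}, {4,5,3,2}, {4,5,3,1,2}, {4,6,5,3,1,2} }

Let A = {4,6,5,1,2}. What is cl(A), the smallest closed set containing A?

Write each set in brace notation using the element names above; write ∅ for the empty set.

{4,6,5,3,1,2}

complement {3}; its interior ∅; cl(A) = X∖∅ = {4,6,5,3,1,2}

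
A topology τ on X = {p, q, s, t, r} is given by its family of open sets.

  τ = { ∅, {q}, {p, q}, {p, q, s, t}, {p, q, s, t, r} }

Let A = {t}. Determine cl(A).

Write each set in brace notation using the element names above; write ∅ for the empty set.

{s, t, r}

X∖A={p, q, s, r}, int(X∖A)={p, q}, hence cl(A)={s, t, r}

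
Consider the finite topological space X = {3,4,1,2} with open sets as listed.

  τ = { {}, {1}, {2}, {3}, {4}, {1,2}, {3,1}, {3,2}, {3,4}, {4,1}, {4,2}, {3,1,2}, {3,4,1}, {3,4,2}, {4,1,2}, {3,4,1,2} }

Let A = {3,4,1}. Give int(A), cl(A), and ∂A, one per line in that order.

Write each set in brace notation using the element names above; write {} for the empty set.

U open, U⊆A: {}, {1}, {4}, {3}, {3,4}, {3,1}, {4,1}, {3,4,1}. int(A) = ⋃ = {3,4,1}
X∖A={2}, int(X∖A)={2}, hence cl(A)={3,4,1}
∂A: remove int from cl → {}

int(A) = {3,4,1}
cl(A)  = {3,4,1}
∂A     = {}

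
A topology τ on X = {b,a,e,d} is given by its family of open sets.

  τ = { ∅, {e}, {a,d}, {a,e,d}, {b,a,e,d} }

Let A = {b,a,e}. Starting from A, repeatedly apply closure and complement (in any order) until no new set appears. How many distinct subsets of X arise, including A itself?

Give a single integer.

8

X∖A={d}, int(X∖A)=∅, hence cl(A)={b,a,e,d}
Orbit (k=closure, c=complement):
  1. A     = {b,a,e}
  2. kA    = {b,a,e,d}
  3. cA    = {d}
  4. ckA   = ∅
  5. kcA   = {b,a,d}
  6. ckcA  = {e}
  7. kckcA = {b,e}
  8. ckckcA = {a,d}
(closed under both — stop)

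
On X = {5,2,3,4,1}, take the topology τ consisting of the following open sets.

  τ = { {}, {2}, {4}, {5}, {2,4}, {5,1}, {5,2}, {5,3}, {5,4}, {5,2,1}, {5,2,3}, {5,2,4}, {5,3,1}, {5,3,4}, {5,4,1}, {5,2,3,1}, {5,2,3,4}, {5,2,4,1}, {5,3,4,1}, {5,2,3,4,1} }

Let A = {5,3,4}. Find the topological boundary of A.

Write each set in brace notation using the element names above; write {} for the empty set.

opens ⊆ A: {}, {4}, {5}, {5,3}, {5,4}, {5,3,4}; union → int = {5,3,4}
complement {2,1}; its interior {2}; cl(A) = X∖{2} = {5,3,4,1}
boundary = {5,3,4,1} ∖ {5,3,4} = {1}

{1}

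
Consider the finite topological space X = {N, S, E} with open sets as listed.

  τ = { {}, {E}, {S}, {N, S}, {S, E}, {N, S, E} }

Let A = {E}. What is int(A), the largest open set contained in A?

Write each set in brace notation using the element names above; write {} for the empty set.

{E}

interior: largest open inside A is {E} (from {}, {E})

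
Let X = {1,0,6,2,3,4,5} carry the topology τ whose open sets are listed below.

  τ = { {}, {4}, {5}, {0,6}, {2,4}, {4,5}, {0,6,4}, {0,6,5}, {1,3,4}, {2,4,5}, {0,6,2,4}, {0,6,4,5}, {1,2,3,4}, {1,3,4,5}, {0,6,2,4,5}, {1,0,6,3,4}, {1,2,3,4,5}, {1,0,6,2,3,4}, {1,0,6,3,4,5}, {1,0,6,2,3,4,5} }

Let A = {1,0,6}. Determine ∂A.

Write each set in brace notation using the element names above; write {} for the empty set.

{1,3}

interior: largest open inside A is {0,6} (from {}, {0,6})
cl via duality: int({2,3,4,5}) = {2,4,5}, so X∖{2,4,5} = {1,0,6,3}
cl∖int = {1,3}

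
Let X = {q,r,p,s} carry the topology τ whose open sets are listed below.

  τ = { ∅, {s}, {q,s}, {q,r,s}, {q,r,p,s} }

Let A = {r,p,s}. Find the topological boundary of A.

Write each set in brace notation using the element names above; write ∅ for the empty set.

{q,r,p}

open subsets of A: ∅, {s}; so int(A) = {s}
closure: X∖int(X∖A) = X∖∅ = {q,r,p,s}
∂A = {q,r,p,s} minus {s} = {q,r,p}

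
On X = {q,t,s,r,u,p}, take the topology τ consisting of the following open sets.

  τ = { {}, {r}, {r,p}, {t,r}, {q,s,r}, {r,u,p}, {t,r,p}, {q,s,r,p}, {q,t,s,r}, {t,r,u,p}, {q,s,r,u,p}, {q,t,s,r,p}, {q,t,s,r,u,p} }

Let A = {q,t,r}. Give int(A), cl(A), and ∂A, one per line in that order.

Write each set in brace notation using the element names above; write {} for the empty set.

open subsets of A: {}, {r}, {t,r}; so int(A) = {t,r}
closure: X∖int(X∖A) = X∖{} = {q,t,s,r,u,p}
∂A = {q,t,s,r,u,p} minus {t,r} = {q,s,u,p}

int(A) = {t,r}
cl(A)  = {q,t,s,r,u,p}
∂A     = {q,s,u,p}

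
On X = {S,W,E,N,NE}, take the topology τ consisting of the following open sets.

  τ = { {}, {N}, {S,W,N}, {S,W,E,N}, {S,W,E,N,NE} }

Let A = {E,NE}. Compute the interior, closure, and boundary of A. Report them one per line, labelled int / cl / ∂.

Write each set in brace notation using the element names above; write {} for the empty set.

int(A) = {}
cl(A)  = {E,NE}
∂A     = {E,NE}

interior: largest open inside A is {} (from {})
cl via duality: int({S,W,N}) = {S,W,N}, so X∖{S,W,N} = {E,NE}
cl∖int = {E,NE}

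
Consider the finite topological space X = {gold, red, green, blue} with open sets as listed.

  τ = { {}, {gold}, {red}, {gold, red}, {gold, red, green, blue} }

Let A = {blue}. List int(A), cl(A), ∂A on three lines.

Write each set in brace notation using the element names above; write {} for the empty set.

interior: largest open inside A is {} (from {})
cl via duality: int({gold, red, green}) = {gold, red}, so X∖{gold, red} = {green, blue}
cl∖int = {green, blue}

int(A) = {}
cl(A)  = {green, blue}
∂A     = {green, blue}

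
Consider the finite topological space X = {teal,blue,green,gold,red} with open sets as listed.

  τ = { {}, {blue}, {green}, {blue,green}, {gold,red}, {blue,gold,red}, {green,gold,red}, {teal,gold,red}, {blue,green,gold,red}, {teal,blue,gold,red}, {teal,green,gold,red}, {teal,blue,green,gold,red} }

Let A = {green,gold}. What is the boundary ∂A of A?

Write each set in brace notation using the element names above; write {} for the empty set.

{teal,gold,red}

opens ⊆ A: {}, {green}; union → int = {green}
complement {teal,blue,red}; its interior {blue}; cl(A) = X∖{blue} = {teal,green,gold,red}
boundary = {teal,green,gold,red} ∖ {green} = {teal,gold,red}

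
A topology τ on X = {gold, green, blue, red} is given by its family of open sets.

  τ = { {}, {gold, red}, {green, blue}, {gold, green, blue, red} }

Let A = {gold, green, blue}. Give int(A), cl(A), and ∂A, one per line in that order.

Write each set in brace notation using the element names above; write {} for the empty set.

interior: largest open inside A is {green, blue} (from {}, {green, blue})
cl via duality: int({red}) = {}, so X∖{} = {gold, green, blue, red}
cl∖int = {gold, red}

int(A) = {green, blue}
cl(A)  = {gold, green, blue, red}
∂A     = {gold, red}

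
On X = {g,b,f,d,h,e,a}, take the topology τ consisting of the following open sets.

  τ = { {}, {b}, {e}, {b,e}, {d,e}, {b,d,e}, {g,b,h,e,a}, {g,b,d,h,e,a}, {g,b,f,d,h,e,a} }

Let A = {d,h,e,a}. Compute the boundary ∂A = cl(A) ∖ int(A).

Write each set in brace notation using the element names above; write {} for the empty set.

opens ⊆ A: {}, {e}, {d,e}; union → int = {d,e}
complement {g,b,f}; its interior {b}; cl(A) = X∖{b} = {g,f,d,h,e,a}
boundary = {g,f,d,h,e,a} ∖ {d,e} = {g,f,h,a}

{g,f,h,a}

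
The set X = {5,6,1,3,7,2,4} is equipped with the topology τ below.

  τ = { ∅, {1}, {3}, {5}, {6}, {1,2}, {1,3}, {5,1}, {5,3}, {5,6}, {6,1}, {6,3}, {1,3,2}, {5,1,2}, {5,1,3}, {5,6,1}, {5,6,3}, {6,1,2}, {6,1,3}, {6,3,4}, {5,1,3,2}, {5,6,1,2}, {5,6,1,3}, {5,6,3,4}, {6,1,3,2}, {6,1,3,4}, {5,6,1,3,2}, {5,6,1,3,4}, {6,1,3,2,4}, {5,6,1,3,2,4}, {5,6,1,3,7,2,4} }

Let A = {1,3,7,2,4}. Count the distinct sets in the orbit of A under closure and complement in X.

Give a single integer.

4

X∖A={5,6}, int(X∖A)={5,6}, hence cl(A)={1,3,7,2,4}
Orbit (k=closure, c=complement):
  1. A     = {1,3,7,2,4}
  2. cA    = {5,6}
  3. kcA   = {5,6,7,4}
  4. ckcA  = {1,3,2}
(closed under both — stop)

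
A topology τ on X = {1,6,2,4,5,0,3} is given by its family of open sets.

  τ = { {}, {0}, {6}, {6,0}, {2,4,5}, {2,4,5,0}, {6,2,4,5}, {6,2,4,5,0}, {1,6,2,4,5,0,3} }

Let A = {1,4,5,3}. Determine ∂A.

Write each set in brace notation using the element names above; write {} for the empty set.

{1,2,4,5,3}

interior: largest open inside A is {} (from {})
cl via duality: int({6,2,0}) = {6,0}, so X∖{6,0} = {1,2,4,5,3}
cl∖int = {1,2,4,5,3}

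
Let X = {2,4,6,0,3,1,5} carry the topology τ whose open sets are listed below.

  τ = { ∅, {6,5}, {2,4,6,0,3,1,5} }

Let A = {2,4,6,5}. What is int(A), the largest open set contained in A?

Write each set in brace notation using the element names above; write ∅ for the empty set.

open subsets of A: ∅, {6,5}; so int(A) = {6,5}

{6,5}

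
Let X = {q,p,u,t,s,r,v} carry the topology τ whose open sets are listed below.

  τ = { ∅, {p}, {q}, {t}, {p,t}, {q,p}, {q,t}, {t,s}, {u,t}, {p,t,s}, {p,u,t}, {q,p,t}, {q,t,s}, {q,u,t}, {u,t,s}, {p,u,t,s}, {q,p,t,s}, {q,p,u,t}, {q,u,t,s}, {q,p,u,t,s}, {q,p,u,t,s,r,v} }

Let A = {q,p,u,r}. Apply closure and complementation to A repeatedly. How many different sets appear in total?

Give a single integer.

cl via duality: int({t,s,v}) = {t,s}, so X∖{t,s} = {q,p,u,r,v}
Write k for closure, c for complement:
  1. A     = {q,p,u,r}
  2. kA    = {q,p,u,r,v}
  3. cA    = {t,s,v}
  4. ckA   = {t,s}
  5. kcA   = {u,t,s,r,v}
  6. ckcA  = {q,p}
  7. kckcA = {q,p,r,v}
  8. ckckcA = {u,t,s}
applying k or c yields no new set

8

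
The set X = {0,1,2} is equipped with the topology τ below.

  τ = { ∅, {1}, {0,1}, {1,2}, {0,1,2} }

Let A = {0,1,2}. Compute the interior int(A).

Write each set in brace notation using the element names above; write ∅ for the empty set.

open subsets of A: ∅, {1}, {1,2}, {0,1}, {0,1,2}; so int(A) = {0,1,2}

{0,1,2}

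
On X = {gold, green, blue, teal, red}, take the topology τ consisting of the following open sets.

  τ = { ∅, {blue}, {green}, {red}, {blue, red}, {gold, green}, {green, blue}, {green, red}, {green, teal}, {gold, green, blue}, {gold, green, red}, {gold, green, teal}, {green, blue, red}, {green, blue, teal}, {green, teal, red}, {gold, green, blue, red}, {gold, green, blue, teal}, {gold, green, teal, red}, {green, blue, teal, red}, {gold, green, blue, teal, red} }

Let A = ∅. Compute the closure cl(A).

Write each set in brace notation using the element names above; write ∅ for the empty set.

∅

cl via duality: int({gold, green, blue, teal, red}) = {gold, green, blue, teal, red}, so X∖{gold, green, blue, teal, red} = ∅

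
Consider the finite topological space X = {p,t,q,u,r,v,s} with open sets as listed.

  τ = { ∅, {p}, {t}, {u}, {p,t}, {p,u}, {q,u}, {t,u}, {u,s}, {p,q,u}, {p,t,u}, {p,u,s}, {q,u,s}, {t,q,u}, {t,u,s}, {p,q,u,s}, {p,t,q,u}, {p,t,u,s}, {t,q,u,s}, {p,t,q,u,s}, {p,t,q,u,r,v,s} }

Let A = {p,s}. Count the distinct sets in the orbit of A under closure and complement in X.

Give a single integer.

8

X∖A={t,q,u,r,v}, int(X∖A)={t,q,u}, hence cl(A)={p,r,v,s}
Orbit (k=closure, c=complement):
  1. A     = {p,s}
  2. kA    = {p,r,v,s}
  3. cA    = {t,q,u,r,v}
  4. ckA   = {t,q,u}
  5. kcA   = {t,q,u,r,v,s}
  6. ckcA  = {p}
  7. kckcA = {p,r,v}
  8. ckckcA = {t,q,u,s}
(closed under both — stop)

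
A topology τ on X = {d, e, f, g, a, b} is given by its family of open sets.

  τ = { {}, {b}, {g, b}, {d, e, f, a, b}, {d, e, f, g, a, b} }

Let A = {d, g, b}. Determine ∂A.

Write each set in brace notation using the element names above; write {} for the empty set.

{d, e, f, a}

interior: largest open inside A is {g, b} (from {}, {b}, {g, b})
cl via duality: int({e, f, a}) = {}, so X∖{} = {d, e, f, g, a, b}
cl∖int = {d, e, f, a}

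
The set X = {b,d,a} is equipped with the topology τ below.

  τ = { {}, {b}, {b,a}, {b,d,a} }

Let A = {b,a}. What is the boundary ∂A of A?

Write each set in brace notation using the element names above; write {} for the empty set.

{d}

open subsets of A: {}, {b}, {b,a}; so int(A) = {b,a}
closure: X∖int(X∖A) = X∖{} = {b,d,a}
∂A = {b,d,a} minus {b,a} = {d}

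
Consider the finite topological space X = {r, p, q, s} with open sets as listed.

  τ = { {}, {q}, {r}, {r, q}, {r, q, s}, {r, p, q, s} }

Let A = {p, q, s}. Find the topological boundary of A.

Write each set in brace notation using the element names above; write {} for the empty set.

U open, U⊆A: {}, {q}. int(A) = ⋃ = {q}
X∖A={r}, int(X∖A)={r}, hence cl(A)={p, q, s}
∂A: remove int from cl → {p, s}

{p, s}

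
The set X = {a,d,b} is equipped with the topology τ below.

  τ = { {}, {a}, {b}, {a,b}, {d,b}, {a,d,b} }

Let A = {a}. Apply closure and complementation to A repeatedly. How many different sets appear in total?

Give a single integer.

complement {d,b}; its interior {d,b}; cl(A) = X∖{d,b} = {a}
With k = closure, c = complement:
  1. A     = {a}
  2. cA    = {d,b}
k, c of each give nothing new

2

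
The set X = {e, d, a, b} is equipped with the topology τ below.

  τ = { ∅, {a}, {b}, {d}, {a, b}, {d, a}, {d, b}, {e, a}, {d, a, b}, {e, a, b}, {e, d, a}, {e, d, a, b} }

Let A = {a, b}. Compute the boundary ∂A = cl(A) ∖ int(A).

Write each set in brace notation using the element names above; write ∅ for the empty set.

{e}

open subsets of A: ∅, {b}, {a}, {a, b}; so int(A) = {a, b}
closure: X∖int(X∖A) = X∖{d} = {e, a, b}
∂A = {e, a, b} minus {a, b} = {e}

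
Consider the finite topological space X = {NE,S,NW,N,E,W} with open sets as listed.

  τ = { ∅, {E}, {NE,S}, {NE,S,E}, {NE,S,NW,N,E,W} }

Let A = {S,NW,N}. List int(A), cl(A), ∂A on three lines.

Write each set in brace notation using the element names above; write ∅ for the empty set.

int(A) = ∅
cl(A)  = {NE,S,NW,N,W}
∂A     = {NE,S,NW,N,W}

U open, U⊆A: ∅. int(A) = ⋃ = ∅
X∖A={NE,E,W}, int(X∖A)={E}, hence cl(A)={NE,S,NW,N,W}
∂A: remove int from cl → {NE,S,NW,N,W}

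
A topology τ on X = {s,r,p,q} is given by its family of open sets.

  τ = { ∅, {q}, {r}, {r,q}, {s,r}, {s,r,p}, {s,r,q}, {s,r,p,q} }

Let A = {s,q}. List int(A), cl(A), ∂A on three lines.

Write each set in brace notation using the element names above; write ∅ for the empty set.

int(A) = {q}
cl(A)  = {s,p,q}
∂A     = {s,p}

opens ⊆ A: ∅, {q}; union → int = {q}
complement {r,p}; its interior {r}; cl(A) = X∖{r} = {s,p,q}
boundary = {s,p,q} ∖ {q} = {s,p}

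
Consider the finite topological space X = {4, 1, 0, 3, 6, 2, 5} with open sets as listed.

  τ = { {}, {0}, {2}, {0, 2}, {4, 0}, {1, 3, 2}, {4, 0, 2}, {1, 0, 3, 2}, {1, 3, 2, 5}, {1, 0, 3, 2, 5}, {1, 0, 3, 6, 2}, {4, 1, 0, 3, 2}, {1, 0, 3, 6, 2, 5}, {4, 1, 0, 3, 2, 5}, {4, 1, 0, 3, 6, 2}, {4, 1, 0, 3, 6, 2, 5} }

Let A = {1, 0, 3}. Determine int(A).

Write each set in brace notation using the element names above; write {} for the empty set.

interior: largest open inside A is {0} (from {}, {0})

{0}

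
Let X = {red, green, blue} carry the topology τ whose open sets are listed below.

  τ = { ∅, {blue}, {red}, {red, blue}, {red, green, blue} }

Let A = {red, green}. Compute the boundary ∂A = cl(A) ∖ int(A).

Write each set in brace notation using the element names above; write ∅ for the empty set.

{green}

opens ⊆ A: ∅, {red}; union → int = {red}
complement {blue}; its interior {blue}; cl(A) = X∖{blue} = {red, green}
boundary = {red, green} ∖ {red} = {green}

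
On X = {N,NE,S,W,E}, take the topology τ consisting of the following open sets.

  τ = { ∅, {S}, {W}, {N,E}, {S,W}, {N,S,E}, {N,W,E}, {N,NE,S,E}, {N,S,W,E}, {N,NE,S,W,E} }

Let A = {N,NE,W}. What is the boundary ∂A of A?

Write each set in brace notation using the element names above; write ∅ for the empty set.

open subsets of A: ∅, {W}; so int(A) = {W}
closure: X∖int(X∖A) = X∖{S} = {N,NE,W,E}
∂A = {N,NE,W,E} minus {W} = {N,NE,E}

{N,NE,E}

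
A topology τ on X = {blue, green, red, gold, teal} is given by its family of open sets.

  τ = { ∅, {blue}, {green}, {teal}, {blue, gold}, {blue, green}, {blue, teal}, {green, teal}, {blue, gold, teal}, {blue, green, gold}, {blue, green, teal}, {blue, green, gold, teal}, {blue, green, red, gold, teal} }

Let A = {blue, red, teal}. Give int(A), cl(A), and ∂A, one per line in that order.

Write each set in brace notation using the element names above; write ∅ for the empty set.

opens ⊆ A: ∅, {teal}, {blue}, {blue, teal}; union → int = {blue, teal}
complement {green, gold}; its interior {green}; cl(A) = X∖{green} = {blue, red, gold, teal}
boundary = {blue, red, gold, teal} ∖ {blue, teal} = {red, gold}

int(A) = {blue, teal}
cl(A)  = {blue, red, gold, teal}
∂A     = {red, gold}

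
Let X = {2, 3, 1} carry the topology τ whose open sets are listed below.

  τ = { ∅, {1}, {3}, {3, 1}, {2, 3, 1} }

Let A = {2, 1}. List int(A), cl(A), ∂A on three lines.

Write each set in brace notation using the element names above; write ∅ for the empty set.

open subsets of A: ∅, {1}; so int(A) = {1}
closure: X∖int(X∖A) = X∖{3} = {2, 1}
∂A = {2, 1} minus {1} = {2}

int(A) = {1}
cl(A)  = {2, 1}
∂A     = {2}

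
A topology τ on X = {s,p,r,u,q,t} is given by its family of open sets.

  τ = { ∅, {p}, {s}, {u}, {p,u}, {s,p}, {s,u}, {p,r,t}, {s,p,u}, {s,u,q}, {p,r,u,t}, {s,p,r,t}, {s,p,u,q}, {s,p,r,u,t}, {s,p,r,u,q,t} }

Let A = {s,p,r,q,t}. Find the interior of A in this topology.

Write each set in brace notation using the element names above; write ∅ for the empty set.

{s,p,r,t}

U open, U⊆A: ∅, {s}, {p}, {s,p}, {p,r,t}, {s,p,r,t}. int(A) = ⋃ = {s,p,r,t}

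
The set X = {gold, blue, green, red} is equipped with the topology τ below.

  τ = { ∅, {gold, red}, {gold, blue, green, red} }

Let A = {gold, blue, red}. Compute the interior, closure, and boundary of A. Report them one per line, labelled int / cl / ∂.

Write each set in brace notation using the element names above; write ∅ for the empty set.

int(A) = {gold, red}
cl(A)  = {gold, blue, green, red}
∂A     = {blue, green}

interior: largest open inside A is {gold, red} (from ∅, {gold, red})
cl via duality: int({green}) = ∅, so X∖∅ = {gold, blue, green, red}
cl∖int = {blue, green}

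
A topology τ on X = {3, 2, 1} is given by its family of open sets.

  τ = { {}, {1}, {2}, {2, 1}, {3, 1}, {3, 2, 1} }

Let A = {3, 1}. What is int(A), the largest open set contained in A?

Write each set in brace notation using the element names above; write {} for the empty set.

{3, 1}

open subsets of A: {}, {1}, {3, 1}; so int(A) = {3, 1}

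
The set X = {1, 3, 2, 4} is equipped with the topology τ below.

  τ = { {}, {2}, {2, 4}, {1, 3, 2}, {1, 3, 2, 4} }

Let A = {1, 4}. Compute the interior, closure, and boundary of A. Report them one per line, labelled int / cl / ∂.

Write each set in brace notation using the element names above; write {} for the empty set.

open subsets of A: {}; so int(A) = {}
closure: X∖int(X∖A) = X∖{2} = {1, 3, 4}
∂A = {1, 3, 4} minus {} = {1, 3, 4}

int(A) = {}
cl(A)  = {1, 3, 4}
∂A     = {1, 3, 4}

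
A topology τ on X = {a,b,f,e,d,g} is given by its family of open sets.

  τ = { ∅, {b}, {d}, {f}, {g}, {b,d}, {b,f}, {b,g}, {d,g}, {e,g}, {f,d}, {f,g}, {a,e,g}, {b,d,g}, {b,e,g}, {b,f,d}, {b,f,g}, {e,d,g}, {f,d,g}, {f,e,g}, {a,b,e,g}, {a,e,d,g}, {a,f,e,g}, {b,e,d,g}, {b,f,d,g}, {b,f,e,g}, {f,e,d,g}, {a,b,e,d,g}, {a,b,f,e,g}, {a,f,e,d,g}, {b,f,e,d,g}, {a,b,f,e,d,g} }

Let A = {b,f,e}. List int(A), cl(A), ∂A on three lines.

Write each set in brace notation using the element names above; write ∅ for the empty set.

opens ⊆ A: ∅, {f}, {b}, {b,f}; union → int = {b,f}
complement {a,d,g}; its interior {d,g}; cl(A) = X∖{d,g} = {a,b,f,e}
boundary = {a,b,f,e} ∖ {b,f} = {a,e}

int(A) = {b,f}
cl(A)  = {a,b,f,e}
∂A     = {a,e}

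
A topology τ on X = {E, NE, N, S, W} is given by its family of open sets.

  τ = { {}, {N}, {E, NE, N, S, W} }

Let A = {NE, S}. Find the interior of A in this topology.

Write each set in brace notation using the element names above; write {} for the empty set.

interior: largest open inside A is {} (from {})

{}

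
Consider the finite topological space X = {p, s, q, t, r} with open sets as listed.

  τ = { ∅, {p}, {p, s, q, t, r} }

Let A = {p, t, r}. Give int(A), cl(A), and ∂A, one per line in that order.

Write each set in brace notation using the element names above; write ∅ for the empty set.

int(A) = {p}
cl(A)  = {p, s, q, t, r}
∂A     = {s, q, t, r}

interior: largest open inside A is {p} (from ∅, {p})
cl via duality: int({s, q}) = ∅, so X∖∅ = {p, s, q, t, r}
cl∖int = {s, q, t, r}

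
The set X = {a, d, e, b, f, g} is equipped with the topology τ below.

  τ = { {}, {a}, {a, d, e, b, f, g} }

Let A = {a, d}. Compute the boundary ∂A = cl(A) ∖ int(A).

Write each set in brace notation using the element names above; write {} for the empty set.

{d, e, b, f, g}

U open, U⊆A: {}, {a}. int(A) = ⋃ = {a}
X∖A={e, b, f, g}, int(X∖A)={}, hence cl(A)={a, d, e, b, f, g}
∂A: remove int from cl → {d, e, b, f, g}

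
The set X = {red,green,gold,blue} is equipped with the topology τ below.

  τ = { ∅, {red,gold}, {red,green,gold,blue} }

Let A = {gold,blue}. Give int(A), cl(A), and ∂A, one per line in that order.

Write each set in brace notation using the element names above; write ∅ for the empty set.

int(A) = ∅
cl(A)  = {red,green,gold,blue}
∂A     = {red,green,gold,blue}

opens ⊆ A: ∅; union → int = ∅
complement {red,green}; its interior ∅; cl(A) = X∖∅ = {red,green,gold,blue}
boundary = {red,green,gold,blue} ∖ ∅ = {red,green,gold,blue}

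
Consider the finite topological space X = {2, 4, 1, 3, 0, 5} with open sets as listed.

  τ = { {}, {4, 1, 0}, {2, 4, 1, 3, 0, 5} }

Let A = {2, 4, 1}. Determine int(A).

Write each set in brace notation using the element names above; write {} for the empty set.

open subsets of A: {}; so int(A) = {}

{}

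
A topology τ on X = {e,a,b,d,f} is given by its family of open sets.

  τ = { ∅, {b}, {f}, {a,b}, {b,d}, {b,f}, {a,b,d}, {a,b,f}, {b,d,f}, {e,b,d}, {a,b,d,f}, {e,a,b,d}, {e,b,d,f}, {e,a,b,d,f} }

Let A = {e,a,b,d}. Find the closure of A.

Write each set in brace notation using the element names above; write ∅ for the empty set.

{e,a,b,d}

closure: X∖int(X∖A) = X∖{f} = {e,a,b,d}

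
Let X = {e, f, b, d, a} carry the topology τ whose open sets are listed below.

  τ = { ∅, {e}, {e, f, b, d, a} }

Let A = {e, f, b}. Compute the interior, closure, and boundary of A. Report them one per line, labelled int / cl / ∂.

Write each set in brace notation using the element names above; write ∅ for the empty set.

interior: largest open inside A is {e} (from ∅, {e})
cl via duality: int({d, a}) = ∅, so X∖∅ = {e, f, b, d, a}
cl∖int = {f, b, d, a}

int(A) = {e}
cl(A)  = {e, f, b, d, a}
∂A     = {f, b, d, a}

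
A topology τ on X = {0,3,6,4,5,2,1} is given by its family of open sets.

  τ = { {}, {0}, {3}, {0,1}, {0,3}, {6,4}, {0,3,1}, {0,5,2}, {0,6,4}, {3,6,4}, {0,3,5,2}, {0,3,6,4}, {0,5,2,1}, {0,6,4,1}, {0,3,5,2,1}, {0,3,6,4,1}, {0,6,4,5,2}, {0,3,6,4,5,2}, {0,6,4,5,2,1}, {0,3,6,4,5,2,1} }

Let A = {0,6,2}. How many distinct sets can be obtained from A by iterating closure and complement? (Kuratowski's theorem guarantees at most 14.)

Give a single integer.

8

closure: X∖int(X∖A) = X∖{3} = {0,6,4,5,2,1}
Let k=closure and c=complement:
  1. A     = {0,6,2}
  2. kA    = {0,6,4,5,2,1}
  3. cA    = {3,4,5,1}
  4. ckA   = {3}
  5. kcA   = {3,6,4,5,2,1}
  6. ckcA  = {0}
  7. kckcA = {0,5,2,1}
  8. ckckcA = {3,6,4}
— saturated at 8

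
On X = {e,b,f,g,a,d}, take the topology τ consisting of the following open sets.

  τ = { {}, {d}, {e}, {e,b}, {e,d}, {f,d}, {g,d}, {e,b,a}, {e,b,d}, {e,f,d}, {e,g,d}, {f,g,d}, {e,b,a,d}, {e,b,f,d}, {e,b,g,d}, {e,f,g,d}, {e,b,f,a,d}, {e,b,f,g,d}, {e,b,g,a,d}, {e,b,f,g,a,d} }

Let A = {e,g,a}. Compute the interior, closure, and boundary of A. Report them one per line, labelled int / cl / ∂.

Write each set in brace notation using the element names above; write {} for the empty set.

int(A) = {e}
cl(A)  = {e,b,g,a}
∂A     = {b,g,a}

U open, U⊆A: {}, {e}. int(A) = ⋃ = {e}
X∖A={b,f,d}, int(X∖A)={f,d}, hence cl(A)={e,b,g,a}
∂A: remove int from cl → {b,g,a}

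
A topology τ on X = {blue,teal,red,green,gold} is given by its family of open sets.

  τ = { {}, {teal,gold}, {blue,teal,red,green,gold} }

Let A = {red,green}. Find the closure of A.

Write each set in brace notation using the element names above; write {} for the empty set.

cl via duality: int({blue,teal,gold}) = {teal,gold}, so X∖{teal,gold} = {blue,red,green}

{blue,red,green}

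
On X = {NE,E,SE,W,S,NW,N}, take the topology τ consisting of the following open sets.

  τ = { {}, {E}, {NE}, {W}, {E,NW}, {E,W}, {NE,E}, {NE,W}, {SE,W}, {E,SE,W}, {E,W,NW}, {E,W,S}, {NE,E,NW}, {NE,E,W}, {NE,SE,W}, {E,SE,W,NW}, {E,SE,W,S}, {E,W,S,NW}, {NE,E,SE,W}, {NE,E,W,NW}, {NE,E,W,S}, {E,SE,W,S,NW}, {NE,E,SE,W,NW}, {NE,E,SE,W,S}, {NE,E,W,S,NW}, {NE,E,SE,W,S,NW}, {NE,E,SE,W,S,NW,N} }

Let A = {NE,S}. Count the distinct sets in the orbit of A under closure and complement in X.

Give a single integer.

8

X∖A={E,SE,W,NW,N}, int(X∖A)={E,SE,W,NW}, hence cl(A)={NE,S,N}
Orbit (k=closure, c=complement):
  1. A     = {NE,S}
  2. kA    = {NE,S,N}
  3. cA    = {E,SE,W,NW,N}
  4. ckA   = {E,SE,W,NW}
  5. kcA   = {E,SE,W,S,NW,N}
  6. ckcA  = {NE}
  7. kckcA = {NE,N}
  8. ckckcA = {E,SE,W,S,NW}
(closed under both — stop)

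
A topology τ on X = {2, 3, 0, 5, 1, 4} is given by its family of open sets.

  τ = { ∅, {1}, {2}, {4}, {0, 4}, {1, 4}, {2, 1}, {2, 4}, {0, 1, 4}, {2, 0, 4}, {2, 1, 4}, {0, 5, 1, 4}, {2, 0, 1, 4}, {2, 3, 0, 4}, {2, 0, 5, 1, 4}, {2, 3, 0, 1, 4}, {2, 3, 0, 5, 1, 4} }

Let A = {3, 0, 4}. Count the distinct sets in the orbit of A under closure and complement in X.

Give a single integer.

6

complement {2, 5, 1}; its interior {2, 1}; cl(A) = X∖{2, 1} = {3, 0, 5, 4}
With k = closure, c = complement:
  1. A     = {3, 0, 4}
  2. kA    = {3, 0, 5, 4}
  3. cA    = {2, 5, 1}
  4. ckA   = {2, 1}
  5. kcA   = {2, 3, 5, 1}
  6. ckcA  = {0, 4}
k, c of each give nothing new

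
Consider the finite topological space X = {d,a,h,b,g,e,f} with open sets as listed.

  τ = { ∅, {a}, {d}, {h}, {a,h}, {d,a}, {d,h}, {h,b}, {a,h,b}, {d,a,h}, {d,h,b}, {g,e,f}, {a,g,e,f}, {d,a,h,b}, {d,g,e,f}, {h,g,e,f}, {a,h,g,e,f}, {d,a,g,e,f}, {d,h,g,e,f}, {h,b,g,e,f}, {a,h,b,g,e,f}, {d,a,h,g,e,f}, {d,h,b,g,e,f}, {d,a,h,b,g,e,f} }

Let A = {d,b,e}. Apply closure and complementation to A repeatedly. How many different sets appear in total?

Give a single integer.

8

closure: X∖int(X∖A) = X∖{a,h} = {d,b,g,e,f}
Let k=closure and c=complement:
  1. A     = {d,b,e}
  2. kA    = {d,b,g,e,f}
  3. cA    = {a,h,g,f}
  4. ckA   = {a,h}
  5. kcA   = {a,h,b,g,e,f}
  6. kckA  = {a,h,b}
  7. ckcA  = {d}
  8. ckckA = {d,g,e,f}
— saturated at 8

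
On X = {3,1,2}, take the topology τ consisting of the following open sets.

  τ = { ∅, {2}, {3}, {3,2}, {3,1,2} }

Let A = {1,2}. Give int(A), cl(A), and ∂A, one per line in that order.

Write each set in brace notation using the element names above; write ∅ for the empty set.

opens ⊆ A: ∅, {2}; union → int = {2}
complement {3}; its interior {3}; cl(A) = X∖{3} = {1,2}
boundary = {1,2} ∖ {2} = {1}

int(A) = {2}
cl(A)  = {1,2}
∂A     = {1}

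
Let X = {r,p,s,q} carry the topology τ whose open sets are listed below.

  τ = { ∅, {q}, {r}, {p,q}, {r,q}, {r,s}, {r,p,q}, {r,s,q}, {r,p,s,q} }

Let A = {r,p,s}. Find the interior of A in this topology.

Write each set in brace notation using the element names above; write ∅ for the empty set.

{r,s}

opens ⊆ A: ∅, {r}, {r,s}; union → int = {r,s}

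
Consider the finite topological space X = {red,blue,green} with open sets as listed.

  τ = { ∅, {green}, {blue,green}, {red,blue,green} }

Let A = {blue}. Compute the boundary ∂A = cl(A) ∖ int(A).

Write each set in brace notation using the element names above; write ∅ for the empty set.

open subsets of A: ∅; so int(A) = ∅
closure: X∖int(X∖A) = X∖{green} = {red,blue}
∂A = {red,blue} minus ∅ = {red,blue}

{red,blue}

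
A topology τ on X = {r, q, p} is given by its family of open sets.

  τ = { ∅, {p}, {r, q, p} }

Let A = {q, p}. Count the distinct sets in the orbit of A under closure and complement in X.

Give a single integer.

6

closure: X∖int(X∖A) = X∖∅ = {r, q, p}
Let k=closure and c=complement:
  1. A     = {q, p}
  2. kA    = {r, q, p}
  3. cA    = {r}
  4. ckA   = ∅
  5. kcA   = {r, q}
  6. ckcA  = {p}
— saturated at 6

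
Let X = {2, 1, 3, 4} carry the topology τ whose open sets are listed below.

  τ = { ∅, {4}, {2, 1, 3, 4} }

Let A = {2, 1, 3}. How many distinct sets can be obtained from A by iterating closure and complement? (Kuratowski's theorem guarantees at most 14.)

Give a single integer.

closure: X∖int(X∖A) = X∖{4} = {2, 1, 3}
Let k=closure and c=complement:
  1. A     = {2, 1, 3}
  2. cA    = {4}
  3. kcA   = {2, 1, 3, 4}
  4. ckcA  = ∅
— saturated at 4

4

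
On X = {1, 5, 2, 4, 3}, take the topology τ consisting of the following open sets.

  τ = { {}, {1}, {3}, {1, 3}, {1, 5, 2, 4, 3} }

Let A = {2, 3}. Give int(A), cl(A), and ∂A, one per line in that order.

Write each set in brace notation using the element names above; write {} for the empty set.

opens ⊆ A: {}, {3}; union → int = {3}
complement {1, 5, 4}; its interior {1}; cl(A) = X∖{1} = {5, 2, 4, 3}
boundary = {5, 2, 4, 3} ∖ {3} = {5, 2, 4}

int(A) = {3}
cl(A)  = {5, 2, 4, 3}
∂A     = {5, 2, 4}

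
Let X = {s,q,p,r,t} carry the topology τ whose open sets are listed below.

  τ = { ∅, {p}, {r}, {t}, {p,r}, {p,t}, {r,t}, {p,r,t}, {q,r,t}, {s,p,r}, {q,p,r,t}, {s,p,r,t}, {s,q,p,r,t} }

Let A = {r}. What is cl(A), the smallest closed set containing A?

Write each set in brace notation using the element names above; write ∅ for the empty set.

cl via duality: int({s,q,p,t}) = {p,t}, so X∖{p,t} = {s,q,r}

{s,q,r}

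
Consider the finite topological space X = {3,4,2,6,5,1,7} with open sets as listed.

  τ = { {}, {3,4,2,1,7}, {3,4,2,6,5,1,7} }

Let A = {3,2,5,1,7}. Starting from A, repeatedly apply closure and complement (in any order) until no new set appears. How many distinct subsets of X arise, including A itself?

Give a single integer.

4

cl via duality: int({4,6}) = {}, so X∖{} = {3,4,2,6,5,1,7}
Write k for closure, c for complement:
  1. A     = {3,2,5,1,7}
  2. kA    = {3,4,2,6,5,1,7}
  3. cA    = {4,6}
  4. ckA   = {}
applying k or c yields no new set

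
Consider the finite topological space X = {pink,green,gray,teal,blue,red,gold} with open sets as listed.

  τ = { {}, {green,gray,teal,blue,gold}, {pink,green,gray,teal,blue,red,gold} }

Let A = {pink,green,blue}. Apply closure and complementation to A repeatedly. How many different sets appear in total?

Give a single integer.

closure: X∖int(X∖A) = X∖{} = {pink,green,gray,teal,blue,red,gold}
Let k=closure and c=complement:
  1. A     = {pink,green,blue}
  2. kA    = {pink,green,gray,teal,blue,red,gold}
  3. cA    = {gray,teal,red,gold}
  4. ckA   = {}
— saturated at 4

4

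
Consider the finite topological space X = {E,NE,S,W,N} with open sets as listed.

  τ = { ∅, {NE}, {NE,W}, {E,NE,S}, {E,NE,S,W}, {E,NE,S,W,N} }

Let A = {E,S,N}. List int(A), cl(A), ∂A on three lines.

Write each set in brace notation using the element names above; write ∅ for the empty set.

int(A) = ∅
cl(A)  = {E,S,N}
∂A     = {E,S,N}

U open, U⊆A: ∅. int(A) = ⋃ = ∅
X∖A={NE,W}, int(X∖A)={NE,W}, hence cl(A)={E,S,N}
∂A: remove int from cl → {E,S,N}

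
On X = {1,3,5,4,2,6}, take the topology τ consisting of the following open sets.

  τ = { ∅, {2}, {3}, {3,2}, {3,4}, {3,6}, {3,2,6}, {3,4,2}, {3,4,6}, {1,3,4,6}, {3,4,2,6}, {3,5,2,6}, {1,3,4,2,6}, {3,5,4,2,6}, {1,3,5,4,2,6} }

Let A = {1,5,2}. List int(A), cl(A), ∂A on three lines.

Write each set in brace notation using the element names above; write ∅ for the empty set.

int(A) = {2}
cl(A)  = {1,5,2}
∂A     = {1,5}

opens ⊆ A: ∅, {2}; union → int = {2}
complement {3,4,6}; its interior {3,4,6}; cl(A) = X∖{3,4,6} = {1,5,2}
boundary = {1,5,2} ∖ {2} = {1,5}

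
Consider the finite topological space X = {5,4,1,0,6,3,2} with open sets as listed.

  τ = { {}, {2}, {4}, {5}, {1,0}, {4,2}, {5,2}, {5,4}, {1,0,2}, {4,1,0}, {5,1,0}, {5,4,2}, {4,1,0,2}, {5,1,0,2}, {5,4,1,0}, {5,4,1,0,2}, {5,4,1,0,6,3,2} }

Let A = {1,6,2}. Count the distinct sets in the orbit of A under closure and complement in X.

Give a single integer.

cl via duality: int({5,4,0,3}) = {5,4}, so X∖{5,4} = {1,0,6,3,2}
Write k for closure, c for complement:
  1. A     = {1,6,2}
  2. kA    = {1,0,6,3,2}
  3. cA    = {5,4,0,3}
  4. ckA   = {5,4}
  5. kcA   = {5,4,1,0,6,3}
  6. kckA  = {5,4,6,3}
  7. ckcA  = {2}
  8. ckckA = {1,0,2}
  9. kckcA = {6,3,2}
  10. ckckcA = {5,4,1,0}
applying k or c yields no new set

10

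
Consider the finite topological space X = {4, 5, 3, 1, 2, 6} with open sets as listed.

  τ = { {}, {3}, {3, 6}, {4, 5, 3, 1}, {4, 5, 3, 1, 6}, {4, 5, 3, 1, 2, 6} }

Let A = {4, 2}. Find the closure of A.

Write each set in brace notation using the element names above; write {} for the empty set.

closure: X∖int(X∖A) = X∖{3, 6} = {4, 5, 1, 2}

{4, 5, 1, 2}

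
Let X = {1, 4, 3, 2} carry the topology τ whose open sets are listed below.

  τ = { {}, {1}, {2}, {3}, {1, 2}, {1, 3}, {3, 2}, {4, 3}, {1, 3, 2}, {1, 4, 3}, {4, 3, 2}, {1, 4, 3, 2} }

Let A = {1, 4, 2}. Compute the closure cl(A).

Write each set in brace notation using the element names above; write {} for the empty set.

cl via duality: int({3}) = {3}, so X∖{3} = {1, 4, 2}

{1, 4, 2}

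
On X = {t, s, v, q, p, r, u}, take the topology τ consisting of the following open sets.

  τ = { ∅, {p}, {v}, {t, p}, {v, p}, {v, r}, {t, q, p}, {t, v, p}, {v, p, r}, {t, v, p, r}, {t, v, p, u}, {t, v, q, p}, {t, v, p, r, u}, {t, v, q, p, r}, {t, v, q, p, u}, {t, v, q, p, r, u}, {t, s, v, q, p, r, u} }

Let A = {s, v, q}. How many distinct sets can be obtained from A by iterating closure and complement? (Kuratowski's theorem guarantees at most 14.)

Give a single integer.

10

X∖A={t, p, r, u}, int(X∖A)={t, p}, hence cl(A)={s, v, q, r, u}
Orbit (k=closure, c=complement):
  1. A     = {s, v, q}
  2. kA    = {s, v, q, r, u}
  3. cA    = {t, p, r, u}
  4. ckA   = {t, p}
  5. kcA   = {t, s, q, p, r, u}
  6. kckA  = {t, s, q, p, u}
  7. ckcA  = {v}
  8. ckckA = {v, r}
  9. kckcA = {s, v, r, u}
  10. ckckcA = {t, q, p}
(closed under both — stop)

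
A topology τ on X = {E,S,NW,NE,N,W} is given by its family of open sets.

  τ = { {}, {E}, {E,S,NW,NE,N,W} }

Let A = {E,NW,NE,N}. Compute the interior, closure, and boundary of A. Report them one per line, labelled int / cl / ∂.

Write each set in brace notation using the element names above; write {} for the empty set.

interior: largest open inside A is {E} (from {}, {E})
cl via duality: int({S,W}) = {}, so X∖{} = {E,S,NW,NE,N,W}
cl∖int = {S,NW,NE,N,W}

int(A) = {E}
cl(A)  = {E,S,NW,NE,N,W}
∂A     = {S,NW,NE,N,W}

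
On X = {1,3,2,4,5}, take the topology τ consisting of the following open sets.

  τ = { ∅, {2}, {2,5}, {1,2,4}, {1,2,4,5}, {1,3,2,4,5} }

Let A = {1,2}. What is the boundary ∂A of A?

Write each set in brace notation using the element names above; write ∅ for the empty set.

{1,3,4,5}

interior: largest open inside A is {2} (from ∅, {2})
cl via duality: int({3,4,5}) = ∅, so X∖∅ = {1,3,2,4,5}
cl∖int = {1,3,4,5}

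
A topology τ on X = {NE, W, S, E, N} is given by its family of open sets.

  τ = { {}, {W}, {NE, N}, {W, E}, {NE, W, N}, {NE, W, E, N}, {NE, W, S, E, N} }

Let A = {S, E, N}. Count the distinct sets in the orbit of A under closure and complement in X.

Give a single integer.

X∖A={NE, W}, int(X∖A)={W}, hence cl(A)={NE, S, E, N}
Orbit (k=closure, c=complement):
  1. A     = {S, E, N}
  2. kA    = {NE, S, E, N}
  3. cA    = {NE, W}
  4. ckA   = {W}
  5. kcA   = {NE, W, S, E, N}
  6. kckA  = {W, S, E}
  7. ckcA  = {}
  8. ckckA = {NE, N}
  9. kckckA = {NE, S, N}
  10. ckckckA = {W, E}
(closed under both — stop)

10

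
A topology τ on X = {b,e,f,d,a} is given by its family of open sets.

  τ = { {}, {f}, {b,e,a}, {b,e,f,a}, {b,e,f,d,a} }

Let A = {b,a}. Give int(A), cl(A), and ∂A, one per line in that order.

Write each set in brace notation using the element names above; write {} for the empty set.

int(A) = {}
cl(A)  = {b,e,d,a}
∂A     = {b,e,d,a}

U open, U⊆A: {}. int(A) = ⋃ = {}
X∖A={e,f,d}, int(X∖A)={f}, hence cl(A)={b,e,d,a}
∂A: remove int from cl → {b,e,d,a}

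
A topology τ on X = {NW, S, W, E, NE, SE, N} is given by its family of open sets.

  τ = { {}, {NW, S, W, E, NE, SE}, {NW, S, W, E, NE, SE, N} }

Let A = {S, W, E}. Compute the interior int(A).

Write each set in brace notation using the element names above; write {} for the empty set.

{}

U open, U⊆A: {}. int(A) = ⋃ = {}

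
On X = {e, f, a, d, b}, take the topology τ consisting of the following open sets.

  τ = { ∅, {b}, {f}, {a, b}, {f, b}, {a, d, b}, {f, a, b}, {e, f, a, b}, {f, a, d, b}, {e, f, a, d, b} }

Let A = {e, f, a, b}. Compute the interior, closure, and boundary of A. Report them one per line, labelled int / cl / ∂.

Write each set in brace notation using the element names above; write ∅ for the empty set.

opens ⊆ A: ∅, {f}, {b}, {a, b}, {f, b}, {f, a, b}, {e, f, a, b}; union → int = {e, f, a, b}
complement {d}; its interior ∅; cl(A) = X∖∅ = {e, f, a, d, b}
boundary = {e, f, a, d, b} ∖ {e, f, a, b} = {d}

int(A) = {e, f, a, b}
cl(A)  = {e, f, a, d, b}
∂A     = {d}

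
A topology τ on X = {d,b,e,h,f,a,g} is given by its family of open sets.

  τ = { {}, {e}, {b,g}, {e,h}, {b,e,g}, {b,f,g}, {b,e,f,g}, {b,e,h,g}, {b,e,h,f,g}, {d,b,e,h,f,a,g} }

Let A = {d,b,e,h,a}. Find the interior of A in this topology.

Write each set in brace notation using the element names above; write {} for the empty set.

interior: largest open inside A is {e,h} (from {}, {e}, {e,h})

{e,h}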